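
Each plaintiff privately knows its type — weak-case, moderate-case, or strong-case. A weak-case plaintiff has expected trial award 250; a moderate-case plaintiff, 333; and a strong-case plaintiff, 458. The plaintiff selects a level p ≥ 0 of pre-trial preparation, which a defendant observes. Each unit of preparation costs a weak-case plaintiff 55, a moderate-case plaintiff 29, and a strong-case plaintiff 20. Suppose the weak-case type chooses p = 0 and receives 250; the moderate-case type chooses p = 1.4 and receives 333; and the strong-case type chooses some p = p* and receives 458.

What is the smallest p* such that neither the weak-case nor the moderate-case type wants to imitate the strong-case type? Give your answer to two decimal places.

5.71

Moderate-case type (on-path payoff 333 − 29×1.4 = 292.4) won't mimic when 292.4 ≥ 458 − 29·p*, i.e. p* ≥ 5.71.
Weak-case type (on-path payoff 250) won't mimic when 250 ≥ 458 − 55·p*, i.e. p* ≥ 3.78.
Both must hold, so p* = max(3.78, 5.71) = 5.71. The moderate-case type's constraint binds.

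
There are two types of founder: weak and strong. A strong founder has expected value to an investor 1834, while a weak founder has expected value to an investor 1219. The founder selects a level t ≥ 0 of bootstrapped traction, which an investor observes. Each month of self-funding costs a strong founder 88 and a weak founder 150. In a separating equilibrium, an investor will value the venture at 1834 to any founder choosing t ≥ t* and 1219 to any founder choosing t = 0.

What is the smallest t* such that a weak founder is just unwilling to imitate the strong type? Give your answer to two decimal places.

4.10

A weak founder choosing t = 0 receives 1219.
Imitating at t* instead would pay 1834 at cost 150·t*, netting 1834 − 150·t*.
Indifference: 1219 = 1834 − 150·t*, so t* = (1834 − 1219) / 150 = 4.10.
At t* the weak type's incentive constraint just binds; the strong type strictly prefers t* since its per-unit cost is lower.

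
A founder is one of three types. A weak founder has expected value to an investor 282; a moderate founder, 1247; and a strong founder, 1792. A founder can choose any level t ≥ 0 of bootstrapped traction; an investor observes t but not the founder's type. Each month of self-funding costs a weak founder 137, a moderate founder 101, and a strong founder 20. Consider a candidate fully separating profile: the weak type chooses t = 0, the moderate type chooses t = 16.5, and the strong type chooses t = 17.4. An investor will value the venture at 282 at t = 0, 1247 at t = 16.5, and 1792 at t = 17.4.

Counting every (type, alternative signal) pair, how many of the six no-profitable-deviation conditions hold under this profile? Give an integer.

Weak (own payoff 282): to t=16.5 gives 1247 − 137×16.5 = -1013.5 → no gain ✓; to t=17.4 gives 1792 − 137×17.4 = -591.8 → no gain ✓.
Moderate (own payoff 1247 − 101×16.5 = -419.5): to t=0 gives 282 → profitable ✗; to t=17.4 gives 1792 − 101×17.4 = 34.6 → profitable ✗.
Strong (own payoff 1792 − 20×17.4 = 1444): to t=0 gives 282 → no gain ✓; to t=16.5 gives 1247 − 20×16.5 = 917 → no gain ✓.
4 of the 6 constraints hold; not an equilibrium.

4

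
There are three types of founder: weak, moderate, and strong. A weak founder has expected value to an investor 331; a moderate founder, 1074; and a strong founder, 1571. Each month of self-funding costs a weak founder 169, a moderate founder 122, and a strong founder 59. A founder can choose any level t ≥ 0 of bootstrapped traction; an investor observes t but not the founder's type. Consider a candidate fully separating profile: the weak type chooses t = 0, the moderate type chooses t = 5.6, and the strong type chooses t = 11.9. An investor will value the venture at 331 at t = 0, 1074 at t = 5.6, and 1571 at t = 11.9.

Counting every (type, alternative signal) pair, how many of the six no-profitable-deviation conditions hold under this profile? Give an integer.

6

Strong (own payoff 1571 − 59×11.9 = 868.9): to t=0 gives 331 → no gain ✓; to t=5.6 gives 1074 − 59×5.6 = 743.6 → no gain ✓.
Weak (own payoff 331): to t=5.6 gives 1074 − 169×5.6 = 127.6 → no gain ✓; to t=11.9 gives 1571 − 169×11.9 = -440.1 → no gain ✓.
Moderate (own payoff 1074 − 122×5.6 = 390.8): to t=0 gives 331 → no gain ✓; to t=11.9 gives 1571 − 122×11.9 = 119.2 → no gain ✓.
6 of the 6 constraints hold; this profile is a separating equilibrium.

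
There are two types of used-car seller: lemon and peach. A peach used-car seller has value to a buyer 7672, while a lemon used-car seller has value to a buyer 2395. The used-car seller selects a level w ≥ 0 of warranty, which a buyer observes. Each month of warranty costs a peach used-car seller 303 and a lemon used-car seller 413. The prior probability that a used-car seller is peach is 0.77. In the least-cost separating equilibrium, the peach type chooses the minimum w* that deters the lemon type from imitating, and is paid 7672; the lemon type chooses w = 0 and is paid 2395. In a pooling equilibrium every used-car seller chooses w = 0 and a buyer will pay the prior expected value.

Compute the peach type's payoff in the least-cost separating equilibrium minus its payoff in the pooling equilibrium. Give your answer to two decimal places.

-2657.79

Least-cost separating signal: w* solves 2395 = 7672 − 413·w*, so w* = (7672 − 2395)/413 ≈ 12.7772.
Peach type's separating payoff: 7672 − 303 × w* = 7672 − 303 × (7672 − 2395)/413 = 7672 − 1598931/413 ≈ 3800.4964.
Pooling payoff: 0.77 × 7672 + 0.23 × 2395 = 6458.29.
Difference: 3800.4964 − 6458.29 = -2657.7936, i.e. -2657.79 to two decimal places.
The peach type would prefer the pooling outcome.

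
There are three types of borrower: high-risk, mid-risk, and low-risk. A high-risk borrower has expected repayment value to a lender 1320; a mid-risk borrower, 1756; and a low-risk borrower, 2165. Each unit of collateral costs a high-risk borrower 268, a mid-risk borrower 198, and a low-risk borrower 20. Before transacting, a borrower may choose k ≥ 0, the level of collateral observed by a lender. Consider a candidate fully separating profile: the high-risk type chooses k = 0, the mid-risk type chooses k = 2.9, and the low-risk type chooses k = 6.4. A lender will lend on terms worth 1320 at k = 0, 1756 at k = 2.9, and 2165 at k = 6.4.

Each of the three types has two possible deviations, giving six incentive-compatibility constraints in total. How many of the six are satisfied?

Low-risk (own payoff 2165 − 20×6.4 = 2037): to k=0 gives 1320 → no gain ✓; to k=2.9 gives 1756 − 20×2.9 = 1698 → no gain ✓.
Mid-risk (own payoff 1756 − 198×2.9 = 1181.8): to k=0 gives 1320 → profitable ✗; to k=6.4 gives 2165 − 198×6.4 = 897.8 → no gain ✓.
High-risk (own payoff 1320): to k=2.9 gives 1756 − 268×2.9 = 978.8 → no gain ✓; to k=6.4 gives 2165 − 268×6.4 = 449.8 → no gain ✓.
5 of the 6 constraints hold; not an equilibrium.

5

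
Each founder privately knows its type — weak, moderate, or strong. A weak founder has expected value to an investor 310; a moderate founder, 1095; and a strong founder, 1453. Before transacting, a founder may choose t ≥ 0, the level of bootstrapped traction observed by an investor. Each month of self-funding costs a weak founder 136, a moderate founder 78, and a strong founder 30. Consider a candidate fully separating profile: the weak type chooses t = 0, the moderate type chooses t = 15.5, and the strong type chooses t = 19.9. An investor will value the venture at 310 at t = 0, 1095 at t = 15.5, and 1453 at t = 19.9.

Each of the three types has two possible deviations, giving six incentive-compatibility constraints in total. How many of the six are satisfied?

Weak (own payoff 310): to t=15.5 gives 1095 − 136×15.5 = -1013 → no gain ✓; to t=19.9 gives 1453 − 136×19.9 = -1253.4 → no gain ✓.
Strong (own payoff 1453 − 30×19.9 = 856): to t=0 gives 310 → no gain ✓; to t=15.5 gives 1095 − 30×15.5 = 630 → no gain ✓.
Moderate (own payoff 1095 − 78×15.5 = -114): to t=0 gives 310 → profitable ✗; to t=19.9 gives 1453 − 78×19.9 = -99.2 → profitable ✗.
4 of the 6 constraints hold; not an equilibrium.

4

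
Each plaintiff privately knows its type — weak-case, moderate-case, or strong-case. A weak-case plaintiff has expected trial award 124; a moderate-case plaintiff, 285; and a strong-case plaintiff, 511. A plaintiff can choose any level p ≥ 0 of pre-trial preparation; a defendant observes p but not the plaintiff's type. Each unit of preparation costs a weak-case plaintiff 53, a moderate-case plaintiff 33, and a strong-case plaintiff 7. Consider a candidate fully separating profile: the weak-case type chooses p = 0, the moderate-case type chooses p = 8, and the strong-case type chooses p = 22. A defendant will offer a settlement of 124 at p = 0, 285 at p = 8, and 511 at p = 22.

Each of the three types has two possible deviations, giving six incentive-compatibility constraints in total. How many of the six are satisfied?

5

Weak-case (own payoff 124): to p=8 gives 285 − 53×8 = -139 → no gain ✓; to p=22 gives 511 − 53×22 = -655 → no gain ✓.
Moderate-case (own payoff 285 − 33×8 = 21): to p=0 gives 124 → profitable ✗; to p=22 gives 511 − 33×22 = -215 → no gain ✓.
Strong-case (own payoff 511 − 7×22 = 357): to p=0 gives 124 → no gain ✓; to p=8 gives 285 − 7×8 = 229 → no gain ✓.
5 of the 6 constraints hold; not an equilibrium.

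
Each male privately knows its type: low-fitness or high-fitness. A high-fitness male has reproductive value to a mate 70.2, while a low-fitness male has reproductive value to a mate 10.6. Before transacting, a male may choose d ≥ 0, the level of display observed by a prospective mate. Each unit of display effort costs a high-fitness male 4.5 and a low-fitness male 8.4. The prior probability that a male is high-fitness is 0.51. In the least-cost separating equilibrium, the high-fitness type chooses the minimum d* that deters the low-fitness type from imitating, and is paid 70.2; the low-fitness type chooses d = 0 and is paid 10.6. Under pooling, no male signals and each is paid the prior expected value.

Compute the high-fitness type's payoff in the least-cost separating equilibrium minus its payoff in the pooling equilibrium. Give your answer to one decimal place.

-2.7

Least-cost separating signal: d* solves 10.6 = 70.2 − 8.4·d*, so d* = (70.2 − 10.6)/8.4 ≈ 7.0952.
High-fitness type's separating payoff: 70.2 − 4.5 × d* = 70.2 − 4.5 × (70.2 − 10.6)/8.4 = 70.2 − 268.2/8.4 ≈ 38.271.
Pooling payoff: 0.51 × 70.2 + 0.49 × 10.6 = 40.996.
Difference: 38.271 − 40.996 = -2.725, i.e. -2.7 to one decimal place.
The high-fitness type would prefer the pooling outcome.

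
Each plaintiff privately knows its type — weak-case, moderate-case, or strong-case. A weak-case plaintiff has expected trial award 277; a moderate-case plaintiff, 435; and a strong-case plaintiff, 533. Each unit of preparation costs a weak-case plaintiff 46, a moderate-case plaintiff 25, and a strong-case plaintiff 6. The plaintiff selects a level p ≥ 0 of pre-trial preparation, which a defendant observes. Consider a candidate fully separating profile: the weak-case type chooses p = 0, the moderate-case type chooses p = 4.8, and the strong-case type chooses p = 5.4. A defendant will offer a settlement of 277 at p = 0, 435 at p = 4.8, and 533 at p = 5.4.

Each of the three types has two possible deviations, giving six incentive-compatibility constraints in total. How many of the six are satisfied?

4

Weak-case (own payoff 277): to p=4.8 gives 435 − 46×4.8 = 214.2 → no gain ✓; to p=5.4 gives 533 − 46×5.4 = 284.6 → profitable ✗.
Strong-case (own payoff 533 − 6×5.4 = 500.6): to p=0 gives 277 → no gain ✓; to p=4.8 gives 435 − 6×4.8 = 406.2 → no gain ✓.
Moderate-case (own payoff 435 − 25×4.8 = 315): to p=0 gives 277 → no gain ✓; to p=5.4 gives 533 − 25×5.4 = 398 → profitable ✗.
4 of the 6 constraints hold; not an equilibrium.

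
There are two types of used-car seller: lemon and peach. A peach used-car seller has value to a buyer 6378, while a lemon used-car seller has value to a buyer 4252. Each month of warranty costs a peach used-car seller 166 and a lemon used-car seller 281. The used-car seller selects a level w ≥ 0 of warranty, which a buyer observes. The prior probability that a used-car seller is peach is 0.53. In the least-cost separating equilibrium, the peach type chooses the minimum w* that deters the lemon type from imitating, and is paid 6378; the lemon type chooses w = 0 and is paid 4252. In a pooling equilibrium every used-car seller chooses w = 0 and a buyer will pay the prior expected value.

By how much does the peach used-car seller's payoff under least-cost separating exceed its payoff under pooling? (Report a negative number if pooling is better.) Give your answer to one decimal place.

-256.7

Least-cost separating signal: w* solves 4252 = 6378 − 281·w*, so w* = (6378 − 4252)/281 ≈ 7.5658.
Peach type's separating payoff: 6378 − 166 × w* = 6378 − 166 × (6378 − 4252)/281 = 6378 − 352916/281 ≈ 5122.071.
Pooling payoff: 0.53 × 6378 + 0.47 × 4252 = 5378.78.
Difference: 5122.071 − 5378.78 = -256.709, i.e. -256.7 to one decimal place.
The peach type would prefer the pooling outcome.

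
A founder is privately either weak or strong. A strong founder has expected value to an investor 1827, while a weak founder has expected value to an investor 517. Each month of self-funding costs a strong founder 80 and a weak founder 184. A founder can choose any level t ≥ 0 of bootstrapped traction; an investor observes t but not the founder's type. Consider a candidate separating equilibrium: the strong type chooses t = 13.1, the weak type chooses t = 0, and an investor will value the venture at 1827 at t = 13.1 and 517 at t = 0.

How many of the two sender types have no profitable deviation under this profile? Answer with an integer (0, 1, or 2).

Strong type: signal → 1827 − 80 × 13.1 = 779; deviate to 0 → 517. IC holds (779 ≥ 517).
Weak type: stay at 0 → 517; mimic → 1827 − 184 × 13.1 = -583.4. IC holds (517 ≥ -583.4).
2 of 2 constraints hold, so this is a separating equilibrium.

2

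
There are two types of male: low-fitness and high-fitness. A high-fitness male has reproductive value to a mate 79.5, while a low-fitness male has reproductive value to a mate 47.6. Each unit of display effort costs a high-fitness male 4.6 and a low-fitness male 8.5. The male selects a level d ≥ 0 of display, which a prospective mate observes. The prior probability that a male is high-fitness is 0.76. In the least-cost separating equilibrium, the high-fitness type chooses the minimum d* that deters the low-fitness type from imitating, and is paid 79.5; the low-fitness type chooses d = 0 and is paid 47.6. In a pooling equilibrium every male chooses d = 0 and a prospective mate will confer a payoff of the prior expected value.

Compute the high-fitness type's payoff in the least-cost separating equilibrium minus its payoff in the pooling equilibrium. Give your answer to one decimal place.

-9.6

Least-cost separating signal: d* solves 47.6 = 79.5 − 8.5·d*, so d* = (79.5 − 47.6)/8.5 ≈ 3.7529.
High-fitness type's separating payoff: 79.5 − 4.6 × d* = 79.5 − 4.6 × (79.5 − 47.6)/8.5 = 79.5 − 146.74/8.5 ≈ 62.236.
Pooling payoff: 0.76 × 79.5 + 0.24 × 47.6 = 71.844.
Difference: 62.236 − 71.844 = -9.608, i.e. -9.6 to one decimal place.
The high-fitness type would prefer the pooling outcome.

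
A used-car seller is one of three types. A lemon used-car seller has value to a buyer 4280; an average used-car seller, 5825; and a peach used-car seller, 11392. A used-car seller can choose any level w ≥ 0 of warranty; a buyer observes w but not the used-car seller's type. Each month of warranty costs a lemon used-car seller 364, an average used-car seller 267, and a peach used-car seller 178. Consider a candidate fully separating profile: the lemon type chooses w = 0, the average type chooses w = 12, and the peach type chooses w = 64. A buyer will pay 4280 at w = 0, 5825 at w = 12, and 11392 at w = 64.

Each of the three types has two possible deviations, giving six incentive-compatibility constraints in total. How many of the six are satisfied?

Average (own payoff 5825 − 267×12 = 2621): to w=0 gives 4280 → profitable ✗; to w=64 gives 11392 − 267×64 = -5696 → no gain ✓.
Lemon (own payoff 4280): to w=12 gives 5825 − 364×12 = 1457 → no gain ✓; to w=64 gives 11392 − 364×64 = -11904 → no gain ✓.
Peach (own payoff 11392 − 178×64 = 0): to w=0 gives 4280 → profitable ✗; to w=12 gives 5825 − 178×12 = 3689 → profitable ✗.
3 of the 6 constraints hold; not an equilibrium.

3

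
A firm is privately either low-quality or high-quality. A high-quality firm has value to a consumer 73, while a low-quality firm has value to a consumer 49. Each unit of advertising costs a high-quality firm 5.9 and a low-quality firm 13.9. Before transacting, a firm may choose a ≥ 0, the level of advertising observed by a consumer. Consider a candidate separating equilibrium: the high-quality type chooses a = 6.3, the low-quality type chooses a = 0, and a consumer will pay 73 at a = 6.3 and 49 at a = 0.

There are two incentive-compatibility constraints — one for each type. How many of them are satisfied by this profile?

1

Low-quality type: stay at 0 → 49; mimic → 73 − 13.9 × 6.3 = -14.57. IC holds (49 ≥ -14.57).
High-quality type: signal → 73 − 5.9 × 6.3 = 35.83; deviate to 0 → 49. IC fails (35.83 < 49).
1 of 2 constraints hold, so this profile is not an equilibrium.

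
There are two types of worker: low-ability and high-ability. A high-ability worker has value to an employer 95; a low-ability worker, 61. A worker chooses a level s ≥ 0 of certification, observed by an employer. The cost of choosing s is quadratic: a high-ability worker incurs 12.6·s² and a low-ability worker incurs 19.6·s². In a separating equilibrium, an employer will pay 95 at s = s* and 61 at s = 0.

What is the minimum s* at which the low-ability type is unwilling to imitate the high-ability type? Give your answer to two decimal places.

1.32

The low-ability type at s = 0 receives 61; imitating at s* yields 95 − 19.6·s*².
Indifference: 61 = 95 − 19.6·s*², so s*² = (95 − 61) / 19.6 ≈ 1.7347.
s* = √1.7347 ≈ 1.32.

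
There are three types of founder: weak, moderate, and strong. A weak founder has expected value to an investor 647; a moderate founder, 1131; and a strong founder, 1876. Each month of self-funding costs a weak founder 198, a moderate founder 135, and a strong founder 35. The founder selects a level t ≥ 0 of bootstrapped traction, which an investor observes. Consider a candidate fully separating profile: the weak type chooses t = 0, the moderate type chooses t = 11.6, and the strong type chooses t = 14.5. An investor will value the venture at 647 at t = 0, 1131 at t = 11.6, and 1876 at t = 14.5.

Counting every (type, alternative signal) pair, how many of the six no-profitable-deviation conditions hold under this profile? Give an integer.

4

Strong (own payoff 1876 − 35×14.5 = 1368.5): to t=0 gives 647 → no gain ✓; to t=11.6 gives 1131 − 35×11.6 = 725 → no gain ✓.
Moderate (own payoff 1131 − 135×11.6 = -435): to t=0 gives 647 → profitable ✗; to t=14.5 gives 1876 − 135×14.5 = -81.5 → profitable ✗.
Weak (own payoff 647): to t=11.6 gives 1131 − 198×11.6 = -1165.8 → no gain ✓; to t=14.5 gives 1876 − 198×14.5 = -995 → no gain ✓.
4 of the 6 constraints hold; not an equilibrium.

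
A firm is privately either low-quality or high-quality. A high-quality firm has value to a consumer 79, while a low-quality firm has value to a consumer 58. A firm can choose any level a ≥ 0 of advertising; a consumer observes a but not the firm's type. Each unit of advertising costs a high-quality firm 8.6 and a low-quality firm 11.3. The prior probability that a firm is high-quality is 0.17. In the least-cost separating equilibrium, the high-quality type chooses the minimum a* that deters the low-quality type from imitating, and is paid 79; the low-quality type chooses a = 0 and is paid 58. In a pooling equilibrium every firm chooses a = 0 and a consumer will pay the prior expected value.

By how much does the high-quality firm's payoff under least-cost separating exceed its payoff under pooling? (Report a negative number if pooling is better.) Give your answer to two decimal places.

1.45

Least-cost separating signal: a* solves 58 = 79 − 11.3·a*, so a* = (79 − 58)/11.3 ≈ 1.8584.
High-quality type's separating payoff: 79 − 8.6 × a* = 79 − 8.6 × (79 − 58)/11.3 = 79 − 180.6/11.3 ≈ 63.0177.
Pooling payoff: 0.17 × 79 + 0.83 × 58 = 61.57.
Difference: 63.0177 − 61.57 = 1.4477, i.e. 1.45 to two decimal places.
The high-quality type prefers to separate.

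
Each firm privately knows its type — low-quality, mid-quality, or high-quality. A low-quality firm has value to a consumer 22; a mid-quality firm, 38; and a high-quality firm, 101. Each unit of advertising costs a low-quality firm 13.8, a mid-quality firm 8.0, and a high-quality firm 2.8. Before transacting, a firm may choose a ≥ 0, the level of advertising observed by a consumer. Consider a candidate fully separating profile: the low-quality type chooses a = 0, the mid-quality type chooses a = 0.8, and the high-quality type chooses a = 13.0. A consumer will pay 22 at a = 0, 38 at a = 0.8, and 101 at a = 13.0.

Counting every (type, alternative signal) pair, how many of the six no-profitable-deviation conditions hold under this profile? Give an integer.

5

Mid-quality (own payoff 38 − 8.0×0.8 = 31.6): to a=0 gives 22 → no gain ✓; to a=13.0 gives 101 − 8.0×13.0 = -3 → no gain ✓.
Low-quality (own payoff 22): to a=0.8 gives 38 − 13.8×0.8 = 26.96 → profitable ✗; to a=13.0 gives 101 − 13.8×13.0 = -78.4 → no gain ✓.
High-quality (own payoff 101 − 2.8×13.0 = 64.6): to a=0 gives 22 → no gain ✓; to a=0.8 gives 38 − 2.8×0.8 = 35.76 → no gain ✓.
5 of the 6 constraints hold; not an equilibrium.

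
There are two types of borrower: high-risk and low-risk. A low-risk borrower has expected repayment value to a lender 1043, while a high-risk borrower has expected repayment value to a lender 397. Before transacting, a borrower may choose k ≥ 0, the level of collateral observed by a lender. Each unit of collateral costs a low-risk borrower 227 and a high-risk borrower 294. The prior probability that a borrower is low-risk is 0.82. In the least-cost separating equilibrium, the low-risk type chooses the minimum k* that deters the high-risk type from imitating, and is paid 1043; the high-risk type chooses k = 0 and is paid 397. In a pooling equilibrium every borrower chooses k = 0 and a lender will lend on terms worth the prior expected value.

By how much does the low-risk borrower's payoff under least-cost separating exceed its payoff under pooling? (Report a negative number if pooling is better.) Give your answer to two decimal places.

Least-cost separating signal: k* solves 397 = 1043 − 294·k*, so k* = (1043 − 397)/294 ≈ 2.1973.
Low-risk type's separating payoff: 1043 − 227 × k* = 1043 − 227 × (1043 − 397)/294 = 1043 − 146642/294 ≈ 544.2177.
Pooling payoff: 0.82 × 1043 + 0.18 × 397 = 926.72.
Difference: 544.2177 − 926.72 = -382.5023, i.e. -382.50 to two decimal places.
The low-risk type would prefer the pooling outcome.

-382.50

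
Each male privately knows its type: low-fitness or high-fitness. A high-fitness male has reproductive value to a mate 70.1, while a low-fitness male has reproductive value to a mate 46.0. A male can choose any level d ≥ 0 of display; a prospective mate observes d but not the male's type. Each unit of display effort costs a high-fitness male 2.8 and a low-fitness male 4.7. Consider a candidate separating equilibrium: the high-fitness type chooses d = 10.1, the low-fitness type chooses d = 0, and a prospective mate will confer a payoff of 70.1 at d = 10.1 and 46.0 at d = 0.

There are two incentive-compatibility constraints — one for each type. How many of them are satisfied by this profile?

1

Low-fitness type: stay at 0 → 46.0; mimic → 70.1 − 4.7 × 10.1 = 22.63. IC holds (46.0 ≥ 22.63).
High-fitness type: signal → 70.1 − 2.8 × 10.1 = 41.82; deviate to 0 → 46.0. IC fails (41.82 < 46.0).
1 of 2 constraints hold, so this profile is not an equilibrium.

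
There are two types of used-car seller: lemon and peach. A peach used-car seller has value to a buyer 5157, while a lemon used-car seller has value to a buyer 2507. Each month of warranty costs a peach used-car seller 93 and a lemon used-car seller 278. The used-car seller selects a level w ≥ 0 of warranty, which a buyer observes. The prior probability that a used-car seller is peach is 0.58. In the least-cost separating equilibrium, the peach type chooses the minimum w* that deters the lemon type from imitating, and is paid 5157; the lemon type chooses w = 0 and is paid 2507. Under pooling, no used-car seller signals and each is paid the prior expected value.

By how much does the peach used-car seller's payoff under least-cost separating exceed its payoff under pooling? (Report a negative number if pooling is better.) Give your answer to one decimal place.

226.5

Least-cost separating signal: w* solves 2507 = 5157 − 278·w*, so w* = (5157 − 2507)/278 ≈ 9.5324.
Peach type's separating payoff: 5157 − 93 × w* = 5157 − 93 × (5157 − 2507)/278 = 5157 − 246450/278 ≈ 4270.489.
Pooling payoff: 0.58 × 5157 + 0.42 × 2507 = 4044.
Difference: 4270.489 − 4044 = 226.489, i.e. 226.5 to one decimal place.
The peach type prefers to separate.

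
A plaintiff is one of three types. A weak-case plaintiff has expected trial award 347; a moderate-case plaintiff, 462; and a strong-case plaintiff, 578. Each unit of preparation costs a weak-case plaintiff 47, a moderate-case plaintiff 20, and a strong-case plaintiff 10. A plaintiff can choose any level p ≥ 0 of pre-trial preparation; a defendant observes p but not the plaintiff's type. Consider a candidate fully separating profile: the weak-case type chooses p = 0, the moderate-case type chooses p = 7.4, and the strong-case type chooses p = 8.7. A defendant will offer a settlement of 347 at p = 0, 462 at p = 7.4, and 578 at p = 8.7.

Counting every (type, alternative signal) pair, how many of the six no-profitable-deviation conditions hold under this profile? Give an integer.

4

Moderate-case (own payoff 462 − 20×7.4 = 314): to p=0 gives 347 → profitable ✗; to p=8.7 gives 578 − 20×8.7 = 404 → profitable ✗.
Strong-case (own payoff 578 − 10×8.7 = 491): to p=0 gives 347 → no gain ✓; to p=7.4 gives 462 − 10×7.4 = 388 → no gain ✓.
Weak-case (own payoff 347): to p=7.4 gives 462 − 47×7.4 = 114.2 → no gain ✓; to p=8.7 gives 578 − 47×8.7 = 169.1 → no gain ✓.
4 of the 6 constraints hold; not an equilibrium.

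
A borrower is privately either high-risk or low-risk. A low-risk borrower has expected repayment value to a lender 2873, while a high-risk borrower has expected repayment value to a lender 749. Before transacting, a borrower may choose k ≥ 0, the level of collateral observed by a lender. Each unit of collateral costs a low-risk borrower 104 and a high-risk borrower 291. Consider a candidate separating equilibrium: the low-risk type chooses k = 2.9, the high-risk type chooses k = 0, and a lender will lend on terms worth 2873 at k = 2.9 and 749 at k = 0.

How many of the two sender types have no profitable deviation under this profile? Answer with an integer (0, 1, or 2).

1

High-risk type: stay at 0 → 749; mimic → 2873 − 291 × 2.9 = 2029.1. IC fails (749 < 2029.1).
Low-risk type: signal → 2873 − 104 × 2.9 = 2571.4; deviate to 0 → 749. IC holds (2571.4 ≥ 749).
1 of 2 constraints hold, so this profile is not an equilibrium.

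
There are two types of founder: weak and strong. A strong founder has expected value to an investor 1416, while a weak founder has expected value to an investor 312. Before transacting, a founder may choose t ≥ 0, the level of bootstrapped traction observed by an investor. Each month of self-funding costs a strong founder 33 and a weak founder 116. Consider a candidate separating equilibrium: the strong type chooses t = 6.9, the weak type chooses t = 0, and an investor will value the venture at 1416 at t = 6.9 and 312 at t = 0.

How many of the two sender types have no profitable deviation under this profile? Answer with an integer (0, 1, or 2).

Weak type: stay at 0 → 312; mimic → 1416 − 116 × 6.9 = 615.6. IC fails (312 < 615.6).
Strong type: signal → 1416 − 33 × 6.9 = 1188.3; deviate to 0 → 312. IC holds (1188.3 ≥ 312).
1 of 2 constraints hold, so this profile is not an equilibrium.

1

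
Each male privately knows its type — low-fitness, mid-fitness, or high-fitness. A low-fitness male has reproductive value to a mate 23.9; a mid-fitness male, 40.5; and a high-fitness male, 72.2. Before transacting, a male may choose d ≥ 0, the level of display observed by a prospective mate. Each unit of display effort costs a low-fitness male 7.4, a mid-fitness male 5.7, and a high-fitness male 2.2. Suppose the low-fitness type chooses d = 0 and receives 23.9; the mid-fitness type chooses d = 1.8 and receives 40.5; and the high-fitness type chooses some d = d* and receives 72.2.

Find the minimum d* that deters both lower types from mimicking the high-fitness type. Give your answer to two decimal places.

7.36

Mid-fitness type (on-path payoff 40.5 − 5.7×1.8 = 30.24) won't mimic when 30.24 ≥ 72.2 − 5.7·d*, i.e. d* ≥ 7.36.
Low-fitness type (on-path payoff 23.9) won't mimic when 23.9 ≥ 72.2 − 7.4·d*, i.e. d* ≥ 6.53.
Both must hold, so d* = max(6.53, 7.36) = 7.36. The mid-fitness type's constraint binds.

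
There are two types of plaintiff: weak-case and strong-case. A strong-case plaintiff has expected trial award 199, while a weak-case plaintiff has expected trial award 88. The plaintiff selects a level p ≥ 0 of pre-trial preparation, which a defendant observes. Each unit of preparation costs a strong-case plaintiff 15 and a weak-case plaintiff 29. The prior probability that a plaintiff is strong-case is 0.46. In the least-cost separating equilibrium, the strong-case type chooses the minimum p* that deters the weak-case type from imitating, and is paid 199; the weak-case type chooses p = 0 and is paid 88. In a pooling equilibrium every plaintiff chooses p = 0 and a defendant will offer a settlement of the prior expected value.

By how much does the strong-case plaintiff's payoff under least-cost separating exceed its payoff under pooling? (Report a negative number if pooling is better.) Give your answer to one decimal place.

2.5

Least-cost separating signal: p* solves 88 = 199 − 29·p*, so p* = (199 − 88)/29 ≈ 3.8276.
Strong-case type's separating payoff: 199 − 15 × p* = 199 − 15 × (199 − 88)/29 = 199 − 1665/29 ≈ 141.586.
Pooling payoff: 0.46 × 199 + 0.54 × 88 = 139.06.
Difference: 141.586 − 139.06 = 2.526, i.e. 2.5 to one decimal place.
The strong-case type prefers to separate.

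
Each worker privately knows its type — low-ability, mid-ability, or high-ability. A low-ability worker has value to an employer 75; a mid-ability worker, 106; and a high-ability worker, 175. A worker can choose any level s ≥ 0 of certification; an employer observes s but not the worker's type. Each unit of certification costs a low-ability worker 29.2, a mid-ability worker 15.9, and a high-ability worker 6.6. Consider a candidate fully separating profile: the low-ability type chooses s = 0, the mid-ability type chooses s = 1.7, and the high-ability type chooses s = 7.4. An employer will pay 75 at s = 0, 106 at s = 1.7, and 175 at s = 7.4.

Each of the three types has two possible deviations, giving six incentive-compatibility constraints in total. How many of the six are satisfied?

Low-ability (own payoff 75): to s=1.7 gives 106 − 29.2×1.7 = 56.36 → no gain ✓; to s=7.4 gives 175 − 29.2×7.4 = -41.08 → no gain ✓.
Mid-ability (own payoff 106 − 15.9×1.7 = 78.97): to s=0 gives 75 → no gain ✓; to s=7.4 gives 175 − 15.9×7.4 = 57.34 → no gain ✓.
High-ability (own payoff 175 − 6.6×7.4 = 126.16): to s=0 gives 75 → no gain ✓; to s=1.7 gives 106 − 6.6×1.7 = 94.78 → no gain ✓.
6 of the 6 constraints hold; this profile is a separating equilibrium.

6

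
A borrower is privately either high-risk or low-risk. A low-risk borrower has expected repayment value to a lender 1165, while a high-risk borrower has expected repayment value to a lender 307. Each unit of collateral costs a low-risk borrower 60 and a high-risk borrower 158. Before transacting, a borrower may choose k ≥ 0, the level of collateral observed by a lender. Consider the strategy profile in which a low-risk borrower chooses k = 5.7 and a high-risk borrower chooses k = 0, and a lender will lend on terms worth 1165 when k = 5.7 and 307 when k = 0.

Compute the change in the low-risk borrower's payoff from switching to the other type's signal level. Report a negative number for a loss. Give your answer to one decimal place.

Playing k = 5.7 the low-risk borrower receives 1165 − 60 × 5.7 = 823.
Deviating to k = 0 yields 307 instead.
Gain from deviating: 307 − 823 = -516.0.
The gain is negative, so the low-risk type's incentive-compatibility constraint is satisfied.

-516.0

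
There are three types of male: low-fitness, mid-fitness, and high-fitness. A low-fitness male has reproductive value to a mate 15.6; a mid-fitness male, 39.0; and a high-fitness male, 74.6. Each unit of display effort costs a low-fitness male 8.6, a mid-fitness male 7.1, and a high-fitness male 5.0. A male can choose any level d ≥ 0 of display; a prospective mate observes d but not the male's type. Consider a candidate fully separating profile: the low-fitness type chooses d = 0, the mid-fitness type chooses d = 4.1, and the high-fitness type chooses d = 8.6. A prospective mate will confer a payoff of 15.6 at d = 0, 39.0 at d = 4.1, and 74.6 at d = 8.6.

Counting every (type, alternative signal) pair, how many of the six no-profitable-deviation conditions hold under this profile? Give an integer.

Low-fitness (own payoff 15.6): to d=4.1 gives 39.0 − 8.6×4.1 = 3.74 → no gain ✓; to d=8.6 gives 74.6 − 8.6×8.6 = 0.64 → no gain ✓.
High-fitness (own payoff 74.6 − 5.0×8.6 = 31.6): to d=0 gives 15.6 → no gain ✓; to d=4.1 gives 39.0 − 5.0×4.1 = 18.5 → no gain ✓.
Mid-fitness (own payoff 39.0 − 7.1×4.1 = 9.89): to d=0 gives 15.6 → profitable ✗; to d=8.6 gives 74.6 − 7.1×8.6 = 13.54 → profitable ✗.
4 of the 6 constraints hold; not an equilibrium.

4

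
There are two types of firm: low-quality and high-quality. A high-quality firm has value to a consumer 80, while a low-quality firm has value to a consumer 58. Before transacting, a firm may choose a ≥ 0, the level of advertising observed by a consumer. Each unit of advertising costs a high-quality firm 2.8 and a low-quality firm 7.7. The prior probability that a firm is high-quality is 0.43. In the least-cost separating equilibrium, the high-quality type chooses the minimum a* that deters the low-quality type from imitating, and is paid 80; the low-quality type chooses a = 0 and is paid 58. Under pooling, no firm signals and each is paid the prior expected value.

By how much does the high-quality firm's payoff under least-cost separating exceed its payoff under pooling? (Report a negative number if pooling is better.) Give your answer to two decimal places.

4.54

Least-cost separating signal: a* solves 58 = 80 − 7.7·a*, so a* = (80 − 58)/7.7 ≈ 2.8571.
High-quality type's separating payoff: 80 − 2.8 × a* = 80 − 2.8 × (80 − 58)/7.7 = 80 − 61.6/7.7 = 72.
Pooling payoff: 0.43 × 80 + 0.57 × 58 = 67.46.
Difference: 72 − 67.46 = 4.54.
The high-quality type prefers to separate.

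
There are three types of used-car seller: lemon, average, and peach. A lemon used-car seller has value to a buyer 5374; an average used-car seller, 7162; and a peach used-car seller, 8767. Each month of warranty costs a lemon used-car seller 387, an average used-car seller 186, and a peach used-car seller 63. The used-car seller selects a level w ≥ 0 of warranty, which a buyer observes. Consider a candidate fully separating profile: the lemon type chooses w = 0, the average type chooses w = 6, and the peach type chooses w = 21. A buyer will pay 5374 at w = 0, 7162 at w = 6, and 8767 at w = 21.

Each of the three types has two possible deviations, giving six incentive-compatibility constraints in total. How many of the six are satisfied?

6

Peach (own payoff 8767 − 63×21 = 7444): to w=0 gives 5374 → no gain ✓; to w=6 gives 7162 − 63×6 = 6784 → no gain ✓.
Average (own payoff 7162 − 186×6 = 6046): to w=0 gives 5374 → no gain ✓; to w=21 gives 8767 − 186×21 = 4861 → no gain ✓.
Lemon (own payoff 5374): to w=6 gives 7162 − 387×6 = 4840 → no gain ✓; to w=21 gives 8767 − 387×21 = 640 → no gain ✓.
6 of the 6 constraints hold; this profile is a separating equilibrium.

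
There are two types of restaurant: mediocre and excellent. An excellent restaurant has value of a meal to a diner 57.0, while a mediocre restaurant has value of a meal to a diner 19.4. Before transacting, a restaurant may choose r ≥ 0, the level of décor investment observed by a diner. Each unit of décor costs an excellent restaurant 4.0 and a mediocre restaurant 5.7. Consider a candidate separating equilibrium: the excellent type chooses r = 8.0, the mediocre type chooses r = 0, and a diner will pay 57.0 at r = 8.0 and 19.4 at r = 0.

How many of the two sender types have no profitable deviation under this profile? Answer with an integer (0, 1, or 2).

2

Excellent type: signal → 57.0 − 4.0 × 8.0 = 25; deviate to 0 → 19.4. IC holds (25 ≥ 19.4).
Mediocre type: stay at 0 → 19.4; mimic → 57.0 − 5.7 × 8.0 = 11.4. IC holds (19.4 ≥ 11.4).
2 of 2 constraints hold, so this is a separating equilibrium.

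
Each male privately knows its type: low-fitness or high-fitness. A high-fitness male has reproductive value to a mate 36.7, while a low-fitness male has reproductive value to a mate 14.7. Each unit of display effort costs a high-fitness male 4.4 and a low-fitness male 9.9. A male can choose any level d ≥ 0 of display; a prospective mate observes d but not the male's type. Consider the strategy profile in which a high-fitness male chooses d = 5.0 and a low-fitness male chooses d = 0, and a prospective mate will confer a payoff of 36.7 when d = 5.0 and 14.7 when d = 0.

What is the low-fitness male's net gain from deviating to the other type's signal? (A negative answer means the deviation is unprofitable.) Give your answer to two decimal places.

-27.50

Playing d = 0 the low-fitness male receives 14.7.
Deviating to d = 5.0 brings payment 36.7 at cost 9.9 × 5.0 = 49.5, netting -12.8.
Gain from deviating: -12.8 − 14.7 = -27.50.
The gain is negative, so the low-fitness type's incentive-compatibility constraint is satisfied.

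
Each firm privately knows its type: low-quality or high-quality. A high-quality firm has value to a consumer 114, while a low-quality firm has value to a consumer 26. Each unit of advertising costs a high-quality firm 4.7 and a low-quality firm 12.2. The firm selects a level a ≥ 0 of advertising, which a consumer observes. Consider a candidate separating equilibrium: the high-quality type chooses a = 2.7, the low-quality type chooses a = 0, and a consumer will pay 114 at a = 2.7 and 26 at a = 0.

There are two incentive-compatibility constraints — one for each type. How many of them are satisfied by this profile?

1

High-quality type: signal → 114 − 4.7 × 2.7 = 101.31; deviate to 0 → 26. IC holds (101.31 ≥ 26).
Low-quality type: stay at 0 → 26; mimic → 114 − 12.2 × 2.7 = 81.06. IC fails (26 < 81.06).
1 of 2 constraints hold, so this profile is not an equilibrium.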